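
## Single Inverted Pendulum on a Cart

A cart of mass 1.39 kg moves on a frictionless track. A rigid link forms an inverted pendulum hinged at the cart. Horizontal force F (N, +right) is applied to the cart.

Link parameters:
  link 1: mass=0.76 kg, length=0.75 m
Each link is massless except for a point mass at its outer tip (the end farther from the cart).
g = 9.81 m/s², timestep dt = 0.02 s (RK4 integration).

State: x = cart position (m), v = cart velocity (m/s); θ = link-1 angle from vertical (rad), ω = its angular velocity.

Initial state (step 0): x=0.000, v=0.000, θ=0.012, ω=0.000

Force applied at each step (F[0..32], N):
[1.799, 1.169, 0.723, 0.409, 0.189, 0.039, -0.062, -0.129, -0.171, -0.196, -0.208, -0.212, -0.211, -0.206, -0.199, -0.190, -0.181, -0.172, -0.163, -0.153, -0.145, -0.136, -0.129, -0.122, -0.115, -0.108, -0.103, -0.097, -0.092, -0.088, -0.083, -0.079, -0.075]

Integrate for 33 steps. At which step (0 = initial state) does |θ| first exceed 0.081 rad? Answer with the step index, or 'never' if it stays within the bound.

Answer: never

Derivation:
apply F[0]=+1.799 → step 1: x=0.000, v=0.025, θ=0.012, ω=-0.030
apply F[1]=+1.169 → step 2: x=0.001, v=0.040, θ=0.011, ω=-0.048
apply F[2]=+0.723 → step 3: x=0.002, v=0.049, θ=0.010, ω=-0.057
apply F[3]=+0.409 → step 4: x=0.003, v=0.054, θ=0.009, ω=-0.061
apply F[4]=+0.189 → step 5: x=0.004, v=0.056, θ=0.007, ω=-0.062
apply F[5]=+0.039 → step 6: x=0.005, v=0.056, θ=0.006, ω=-0.060
apply F[6]=-0.062 → step 7: x=0.006, v=0.055, θ=0.005, ω=-0.056
apply F[7]=-0.129 → step 8: x=0.007, v=0.052, θ=0.004, ω=-0.052
apply F[8]=-0.171 → step 9: x=0.008, v=0.049, θ=0.003, ω=-0.047
apply F[9]=-0.196 → step 10: x=0.009, v=0.046, θ=0.002, ω=-0.042
apply F[10]=-0.208 → step 11: x=0.010, v=0.043, θ=0.001, ω=-0.038
apply F[11]=-0.212 → step 12: x=0.011, v=0.040, θ=0.001, ω=-0.033
apply F[12]=-0.211 → step 13: x=0.012, v=0.037, θ=0.000, ω=-0.029
apply F[13]=-0.206 → step 14: x=0.012, v=0.034, θ=-0.001, ω=-0.025
apply F[14]=-0.199 → step 15: x=0.013, v=0.031, θ=-0.001, ω=-0.022
apply F[15]=-0.190 → step 16: x=0.014, v=0.029, θ=-0.001, ω=-0.018
apply F[16]=-0.181 → step 17: x=0.014, v=0.026, θ=-0.002, ω=-0.016
apply F[17]=-0.172 → step 18: x=0.015, v=0.024, θ=-0.002, ω=-0.013
apply F[18]=-0.163 → step 19: x=0.015, v=0.022, θ=-0.002, ω=-0.011
apply F[19]=-0.153 → step 20: x=0.016, v=0.020, θ=-0.002, ω=-0.009
apply F[20]=-0.145 → step 21: x=0.016, v=0.018, θ=-0.003, ω=-0.007
apply F[21]=-0.136 → step 22: x=0.016, v=0.016, θ=-0.003, ω=-0.005
apply F[22]=-0.129 → step 23: x=0.017, v=0.015, θ=-0.003, ω=-0.004
apply F[23]=-0.122 → step 24: x=0.017, v=0.013, θ=-0.003, ω=-0.003
apply F[24]=-0.115 → step 25: x=0.017, v=0.012, θ=-0.003, ω=-0.002
apply F[25]=-0.108 → step 26: x=0.017, v=0.011, θ=-0.003, ω=-0.001
apply F[26]=-0.103 → step 27: x=0.018, v=0.010, θ=-0.003, ω=-0.000
apply F[27]=-0.097 → step 28: x=0.018, v=0.008, θ=-0.003, ω=0.000
apply F[28]=-0.092 → step 29: x=0.018, v=0.007, θ=-0.003, ω=0.001
apply F[29]=-0.088 → step 30: x=0.018, v=0.006, θ=-0.003, ω=0.001
apply F[30]=-0.083 → step 31: x=0.018, v=0.006, θ=-0.003, ω=0.002
apply F[31]=-0.079 → step 32: x=0.018, v=0.005, θ=-0.003, ω=0.002
apply F[32]=-0.075 → step 33: x=0.018, v=0.004, θ=-0.003, ω=0.003
max |θ| = 0.012 ≤ 0.081 over all 34 states.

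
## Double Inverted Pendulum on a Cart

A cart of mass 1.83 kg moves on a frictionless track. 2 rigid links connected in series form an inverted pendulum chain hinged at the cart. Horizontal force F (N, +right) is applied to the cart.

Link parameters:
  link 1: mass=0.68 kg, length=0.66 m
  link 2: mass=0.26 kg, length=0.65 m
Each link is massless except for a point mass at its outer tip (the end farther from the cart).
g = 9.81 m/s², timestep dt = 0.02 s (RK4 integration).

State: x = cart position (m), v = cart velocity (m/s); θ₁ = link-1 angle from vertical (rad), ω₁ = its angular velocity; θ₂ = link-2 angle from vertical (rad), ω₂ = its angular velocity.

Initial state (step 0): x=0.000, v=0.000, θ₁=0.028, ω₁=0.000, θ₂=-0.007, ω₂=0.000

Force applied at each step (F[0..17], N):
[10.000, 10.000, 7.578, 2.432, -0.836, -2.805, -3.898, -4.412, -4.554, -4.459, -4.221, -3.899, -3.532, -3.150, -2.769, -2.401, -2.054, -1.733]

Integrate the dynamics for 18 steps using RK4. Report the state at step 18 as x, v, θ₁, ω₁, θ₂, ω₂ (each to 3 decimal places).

Answer: x=0.037, v=-0.131, θ₁=-0.030, ω₁=0.105, θ₂=-0.016, ω₂=0.024

Derivation:
apply F[0]=+10.000 → step 1: x=0.001, v=0.106, θ₁=0.027, ω₁=-0.149, θ₂=-0.007, ω₂=-0.015
apply F[1]=+10.000 → step 2: x=0.004, v=0.213, θ₁=0.022, ω₁=-0.300, θ₂=-0.008, ω₂=-0.028
apply F[2]=+7.578 → step 3: x=0.009, v=0.294, θ₁=0.015, ω₁=-0.414, θ₂=-0.008, ω₂=-0.039
apply F[3]=+2.432 → step 4: x=0.015, v=0.320, θ₁=0.006, ω₁=-0.447, θ₂=-0.009, ω₂=-0.047
apply F[4]=-0.836 → step 5: x=0.022, v=0.310, θ₁=-0.002, ω₁=-0.431, θ₂=-0.010, ω₂=-0.052
apply F[5]=-2.805 → step 6: x=0.028, v=0.280, θ₁=-0.011, ω₁=-0.387, θ₂=-0.011, ω₂=-0.053
apply F[6]=-3.898 → step 7: x=0.033, v=0.239, θ₁=-0.018, ω₁=-0.330, θ₂=-0.012, ω₂=-0.052
apply F[7]=-4.412 → step 8: x=0.037, v=0.193, θ₁=-0.024, ω₁=-0.267, θ₂=-0.013, ω₂=-0.049
apply F[8]=-4.554 → step 9: x=0.041, v=0.146, θ₁=-0.029, ω₁=-0.205, θ₂=-0.014, ω₂=-0.044
apply F[9]=-4.459 → step 10: x=0.043, v=0.100, θ₁=-0.032, ω₁=-0.147, θ₂=-0.015, ω₂=-0.037
apply F[10]=-4.221 → step 11: x=0.045, v=0.058, θ₁=-0.034, ω₁=-0.094, θ₂=-0.016, ω₂=-0.030
apply F[11]=-3.899 → step 12: x=0.045, v=0.019, θ₁=-0.036, ω₁=-0.047, θ₂=-0.016, ω₂=-0.021
apply F[12]=-3.532 → step 13: x=0.045, v=-0.016, θ₁=-0.036, ω₁=-0.007, θ₂=-0.017, ω₂=-0.013
apply F[13]=-3.150 → step 14: x=0.045, v=-0.047, θ₁=-0.036, ω₁=0.026, θ₂=-0.017, ω₂=-0.005
apply F[14]=-2.769 → step 15: x=0.044, v=-0.074, θ₁=-0.035, ω₁=0.054, θ₂=-0.017, ω₂=0.003
apply F[15]=-2.401 → step 16: x=0.042, v=-0.096, θ₁=-0.034, ω₁=0.076, θ₂=-0.017, ω₂=0.011
apply F[16]=-2.054 → step 17: x=0.040, v=-0.116, θ₁=-0.032, ω₁=0.093, θ₂=-0.016, ω₂=0.018
apply F[17]=-1.733 → step 18: x=0.037, v=-0.131, θ₁=-0.030, ω₁=0.105, θ₂=-0.016, ω₂=0.024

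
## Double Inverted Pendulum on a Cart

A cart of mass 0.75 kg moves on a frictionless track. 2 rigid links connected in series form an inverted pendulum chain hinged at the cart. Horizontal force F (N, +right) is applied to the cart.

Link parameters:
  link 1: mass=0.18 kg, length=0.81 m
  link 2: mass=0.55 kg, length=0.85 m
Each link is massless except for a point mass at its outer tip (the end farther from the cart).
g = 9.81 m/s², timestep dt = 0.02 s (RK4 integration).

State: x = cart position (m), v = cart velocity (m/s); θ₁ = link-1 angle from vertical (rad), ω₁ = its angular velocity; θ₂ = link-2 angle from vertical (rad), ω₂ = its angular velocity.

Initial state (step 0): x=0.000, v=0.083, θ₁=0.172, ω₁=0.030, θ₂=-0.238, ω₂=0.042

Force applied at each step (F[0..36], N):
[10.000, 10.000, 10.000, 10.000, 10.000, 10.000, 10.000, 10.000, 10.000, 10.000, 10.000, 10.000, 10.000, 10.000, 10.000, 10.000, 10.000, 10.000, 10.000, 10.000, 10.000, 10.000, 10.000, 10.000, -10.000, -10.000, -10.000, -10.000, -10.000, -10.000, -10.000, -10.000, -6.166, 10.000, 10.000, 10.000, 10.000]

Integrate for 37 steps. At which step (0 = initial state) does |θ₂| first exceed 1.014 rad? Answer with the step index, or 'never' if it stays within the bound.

Answer: 19

Derivation:
apply F[0]=+10.000 → step 1: x=0.004, v=0.323, θ₁=0.172, ω₁=-0.003, θ₂=-0.240, ω₂=-0.258
apply F[1]=+10.000 → step 2: x=0.013, v=0.564, θ₁=0.172, ω₁=-0.040, θ₂=-0.248, ω₂=-0.557
apply F[2]=+10.000 → step 3: x=0.027, v=0.806, θ₁=0.171, ω₁=-0.083, θ₂=-0.262, ω₂=-0.853
apply F[3]=+10.000 → step 4: x=0.045, v=1.049, θ₁=0.168, ω₁=-0.136, θ₂=-0.282, ω₂=-1.145
apply F[4]=+10.000 → step 5: x=0.069, v=1.294, θ₁=0.165, ω₁=-0.205, θ₂=-0.308, ω₂=-1.429
apply F[5]=+10.000 → step 6: x=0.097, v=1.541, θ₁=0.160, ω₁=-0.294, θ₂=-0.339, ω₂=-1.702
apply F[6]=+10.000 → step 7: x=0.130, v=1.791, θ₁=0.153, ω₁=-0.407, θ₂=-0.376, ω₂=-1.963
apply F[7]=+10.000 → step 8: x=0.169, v=2.044, θ₁=0.144, ω₁=-0.550, θ₂=-0.418, ω₂=-2.208
apply F[8]=+10.000 → step 9: x=0.212, v=2.299, θ₁=0.131, ω₁=-0.727, θ₂=-0.464, ω₂=-2.432
apply F[9]=+10.000 → step 10: x=0.261, v=2.557, θ₁=0.114, ω₁=-0.941, θ₂=-0.515, ω₂=-2.634
apply F[10]=+10.000 → step 11: x=0.314, v=2.817, θ₁=0.093, ω₁=-1.196, θ₂=-0.570, ω₂=-2.808
apply F[11]=+10.000 → step 12: x=0.373, v=3.080, θ₁=0.066, ω₁=-1.496, θ₂=-0.627, ω₂=-2.950
apply F[12]=+10.000 → step 13: x=0.438, v=3.345, θ₁=0.033, ω₁=-1.841, θ₂=-0.687, ω₂=-3.053
apply F[13]=+10.000 → step 14: x=0.507, v=3.611, θ₁=-0.008, ω₁=-2.234, θ₂=-0.749, ω₂=-3.110
apply F[14]=+10.000 → step 15: x=0.582, v=3.878, θ₁=-0.057, ω₁=-2.676, θ₂=-0.811, ω₂=-3.108
apply F[15]=+10.000 → step 16: x=0.662, v=4.143, θ₁=-0.115, ω₁=-3.166, θ₂=-0.873, ω₂=-3.037
apply F[16]=+10.000 → step 17: x=0.748, v=4.402, θ₁=-0.184, ω₁=-3.705, θ₂=-0.932, ω₂=-2.879
apply F[17]=+10.000 → step 18: x=0.838, v=4.651, θ₁=-0.264, ω₁=-4.292, θ₂=-0.987, ω₂=-2.617
apply F[18]=+10.000 → step 19: x=0.934, v=4.880, θ₁=-0.356, ω₁=-4.929, θ₂=-1.036, ω₂=-2.231
apply F[19]=+10.000 → step 20: x=1.033, v=5.076, θ₁=-0.461, ω₁=-5.618, θ₂=-1.076, ω₂=-1.703
apply F[20]=+10.000 → step 21: x=1.136, v=5.214, θ₁=-0.581, ω₁=-6.355, θ₂=-1.103, ω₂=-1.024
apply F[21]=+10.000 → step 22: x=1.241, v=5.257, θ₁=-0.716, ω₁=-7.116, θ₂=-1.116, ω₂=-0.220
apply F[22]=+10.000 → step 23: x=1.346, v=5.156, θ₁=-0.865, ω₁=-7.800, θ₂=-1.112, ω₂=0.580
apply F[23]=+10.000 → step 24: x=1.446, v=4.893, θ₁=-1.026, ω₁=-8.199, θ₂=-1.094, ω₂=1.081
apply F[24]=-10.000 → step 25: x=1.538, v=4.257, θ₁=-1.188, ω₁=-8.030, θ₂=-1.073, ω₂=1.037
apply F[25]=-10.000 → step 26: x=1.617, v=3.663, θ₁=-1.346, ω₁=-7.780, θ₂=-1.055, ω₂=0.701
apply F[26]=-10.000 → step 27: x=1.685, v=3.126, θ₁=-1.500, ω₁=-7.563, θ₂=-1.046, ω₂=0.215
apply F[27]=-10.000 → step 28: x=1.742, v=2.632, θ₁=-1.649, ω₁=-7.424, θ₂=-1.047, ω₂=-0.346
apply F[28]=-10.000 → step 29: x=1.790, v=2.164, θ₁=-1.797, ω₁=-7.363, θ₂=-1.060, ω₂=-0.966
apply F[29]=-10.000 → step 30: x=1.829, v=1.711, θ₁=-1.944, ω₁=-7.361, θ₂=-1.086, ω₂=-1.654
apply F[30]=-10.000 → step 31: x=1.859, v=1.265, θ₁=-2.092, ω₁=-7.392, θ₂=-1.127, ω₂=-2.426
apply F[31]=-10.000 → step 32: x=1.880, v=0.824, θ₁=-2.240, ω₁=-7.421, θ₂=-1.184, ω₂=-3.299
apply F[32]=-6.166 → step 33: x=1.893, v=0.482, θ₁=-2.387, ω₁=-7.297, θ₂=-1.260, ω₂=-4.350
apply F[33]=+10.000 → step 34: x=1.903, v=0.556, θ₁=-2.526, ω₁=-6.567, θ₂=-1.361, ω₂=-5.719
apply F[34]=+10.000 → step 35: x=1.915, v=0.674, θ₁=-2.648, ω₁=-5.584, θ₂=-1.488, ω₂=-6.989
apply F[35]=+10.000 → step 36: x=1.930, v=0.828, θ₁=-2.748, ω₁=-4.300, θ₂=-1.640, ω₂=-8.165
apply F[36]=+10.000 → step 37: x=1.948, v=1.000, θ₁=-2.818, ω₁=-2.683, θ₂=-1.814, ω₂=-9.327
|θ₂| = 1.036 > 1.014 first at step 19.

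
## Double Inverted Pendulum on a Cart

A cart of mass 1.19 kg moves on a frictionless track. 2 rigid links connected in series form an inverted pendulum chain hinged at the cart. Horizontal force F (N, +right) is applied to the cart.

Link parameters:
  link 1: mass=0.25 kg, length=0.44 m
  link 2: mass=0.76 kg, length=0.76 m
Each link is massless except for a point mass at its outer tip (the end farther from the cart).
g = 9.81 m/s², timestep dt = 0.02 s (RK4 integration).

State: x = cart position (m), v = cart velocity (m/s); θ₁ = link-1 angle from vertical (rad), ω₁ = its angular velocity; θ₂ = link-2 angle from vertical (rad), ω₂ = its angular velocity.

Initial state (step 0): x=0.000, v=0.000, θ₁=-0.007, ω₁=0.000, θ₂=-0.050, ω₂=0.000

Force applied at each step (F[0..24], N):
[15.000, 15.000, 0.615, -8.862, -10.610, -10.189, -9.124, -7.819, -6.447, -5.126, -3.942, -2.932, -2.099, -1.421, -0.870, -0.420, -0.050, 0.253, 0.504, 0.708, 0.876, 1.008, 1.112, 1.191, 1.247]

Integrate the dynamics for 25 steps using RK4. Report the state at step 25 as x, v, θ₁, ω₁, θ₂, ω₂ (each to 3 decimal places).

Answer: x=-0.109, v=-0.367, θ₁=0.015, ω₁=0.160, θ₂=0.004, ω₂=0.152

Derivation:
apply F[0]=+15.000 → step 1: x=0.003, v=0.254, θ₁=-0.012, ω₁=-0.525, θ₂=-0.050, ω₂=-0.042
apply F[1]=+15.000 → step 2: x=0.010, v=0.509, θ₁=-0.028, ω₁=-1.073, θ₂=-0.052, ω₂=-0.074
apply F[2]=+0.615 → step 3: x=0.020, v=0.525, θ₁=-0.050, ω₁=-1.110, θ₂=-0.053, ω₂=-0.087
apply F[3]=-8.862 → step 4: x=0.030, v=0.386, θ₁=-0.069, ω₁=-0.830, θ₂=-0.055, ω₂=-0.080
apply F[4]=-10.610 → step 5: x=0.036, v=0.221, θ₁=-0.083, ω₁=-0.519, θ₂=-0.056, ω₂=-0.058
apply F[5]=-10.189 → step 6: x=0.039, v=0.065, θ₁=-0.090, ω₁=-0.248, θ₂=-0.057, ω₂=-0.025
apply F[6]=-9.124 → step 7: x=0.038, v=-0.072, θ₁=-0.093, ω₁=-0.028, θ₂=-0.057, ω₂=0.014
apply F[7]=-7.819 → step 8: x=0.036, v=-0.187, θ₁=-0.092, ω₁=0.141, θ₂=-0.057, ω₂=0.053
apply F[8]=-6.447 → step 9: x=0.031, v=-0.280, θ₁=-0.088, ω₁=0.263, θ₂=-0.055, ω₂=0.089
apply F[9]=-5.126 → step 10: x=0.025, v=-0.352, θ₁=-0.082, ω₁=0.345, θ₂=-0.053, ω₂=0.122
apply F[10]=-3.942 → step 11: x=0.017, v=-0.405, θ₁=-0.075, ω₁=0.394, θ₂=-0.050, ω₂=0.150
apply F[11]=-2.932 → step 12: x=0.009, v=-0.443, θ₁=-0.066, ω₁=0.418, θ₂=-0.047, ω₂=0.173
apply F[12]=-2.099 → step 13: x=-0.000, v=-0.468, θ₁=-0.058, ω₁=0.425, θ₂=-0.044, ω₂=0.190
apply F[13]=-1.421 → step 14: x=-0.010, v=-0.483, θ₁=-0.050, ω₁=0.418, θ₂=-0.040, ω₂=0.203
apply F[14]=-0.870 → step 15: x=-0.020, v=-0.490, θ₁=-0.041, ω₁=0.403, θ₂=-0.035, ω₂=0.211
apply F[15]=-0.420 → step 16: x=-0.029, v=-0.491, θ₁=-0.034, ω₁=0.383, θ₂=-0.031, ω₂=0.215
apply F[16]=-0.050 → step 17: x=-0.039, v=-0.487, θ₁=-0.026, ω₁=0.360, θ₂=-0.027, ω₂=0.216
apply F[17]=+0.253 → step 18: x=-0.049, v=-0.479, θ₁=-0.019, ω₁=0.334, θ₂=-0.023, ω₂=0.214
apply F[18]=+0.504 → step 19: x=-0.058, v=-0.467, θ₁=-0.013, ω₁=0.308, θ₂=-0.018, ω₂=0.209
apply F[19]=+0.708 → step 20: x=-0.067, v=-0.454, θ₁=-0.007, ω₁=0.281, θ₂=-0.014, ω₂=0.203
apply F[20]=+0.876 → step 21: x=-0.076, v=-0.439, θ₁=-0.002, ω₁=0.255, θ₂=-0.010, ω₂=0.194
apply F[21]=+1.008 → step 22: x=-0.085, v=-0.422, θ₁=0.003, ω₁=0.230, θ₂=-0.006, ω₂=0.185
apply F[22]=+1.112 → step 23: x=-0.093, v=-0.404, θ₁=0.008, ω₁=0.205, θ₂=-0.003, ω₂=0.174
apply F[23]=+1.191 → step 24: x=-0.101, v=-0.386, θ₁=0.011, ω₁=0.182, θ₂=0.001, ω₂=0.163
apply F[24]=+1.247 → step 25: x=-0.109, v=-0.367, θ₁=0.015, ω₁=0.160, θ₂=0.004, ω₂=0.152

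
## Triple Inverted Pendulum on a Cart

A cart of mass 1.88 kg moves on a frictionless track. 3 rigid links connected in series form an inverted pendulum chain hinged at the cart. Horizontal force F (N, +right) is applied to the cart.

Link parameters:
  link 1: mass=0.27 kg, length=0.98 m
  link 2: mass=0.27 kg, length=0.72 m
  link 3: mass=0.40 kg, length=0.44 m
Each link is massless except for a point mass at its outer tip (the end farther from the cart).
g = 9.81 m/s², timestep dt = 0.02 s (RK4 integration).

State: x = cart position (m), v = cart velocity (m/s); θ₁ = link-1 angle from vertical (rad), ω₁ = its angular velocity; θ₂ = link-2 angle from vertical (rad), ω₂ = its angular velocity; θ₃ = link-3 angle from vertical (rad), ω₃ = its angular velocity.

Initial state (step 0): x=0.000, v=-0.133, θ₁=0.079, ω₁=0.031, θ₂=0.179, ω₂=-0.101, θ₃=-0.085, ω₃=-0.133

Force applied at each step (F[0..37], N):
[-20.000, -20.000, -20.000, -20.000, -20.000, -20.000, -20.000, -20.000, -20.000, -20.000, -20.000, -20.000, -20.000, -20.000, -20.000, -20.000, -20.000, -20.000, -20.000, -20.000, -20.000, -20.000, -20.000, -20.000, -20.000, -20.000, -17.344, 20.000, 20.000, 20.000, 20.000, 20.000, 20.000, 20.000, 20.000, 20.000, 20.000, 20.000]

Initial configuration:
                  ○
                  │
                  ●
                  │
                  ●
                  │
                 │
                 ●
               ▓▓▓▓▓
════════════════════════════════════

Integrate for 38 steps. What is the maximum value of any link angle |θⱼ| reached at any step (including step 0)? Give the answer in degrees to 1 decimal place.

apply F[0]=-20.000 → step 1: x=-0.005, v=-0.352, θ₁=0.082, ω₁=0.231, θ₂=0.179, ω₂=0.058, θ₃=-0.090, ω₃=-0.365
apply F[1]=-20.000 → step 2: x=-0.014, v=-0.572, θ₁=0.088, ω₁=0.434, θ₂=0.181, ω₂=0.212, θ₃=-0.100, ω₃=-0.598
apply F[2]=-20.000 → step 3: x=-0.028, v=-0.791, θ₁=0.099, ω₁=0.643, θ₂=0.187, ω₂=0.358, θ₃=-0.114, ω₃=-0.830
apply F[3]=-20.000 → step 4: x=-0.046, v=-1.012, θ₁=0.114, ω₁=0.860, θ₂=0.196, ω₂=0.493, θ₃=-0.133, ω₃=-1.060
apply F[4]=-20.000 → step 5: x=-0.068, v=-1.232, θ₁=0.133, ω₁=1.085, θ₂=0.207, ω₂=0.612, θ₃=-0.156, ω₃=-1.281
apply F[5]=-20.000 → step 6: x=-0.095, v=-1.453, θ₁=0.157, ω₁=1.320, θ₂=0.220, ω₂=0.711, θ₃=-0.184, ω₃=-1.484
apply F[6]=-20.000 → step 7: x=-0.126, v=-1.673, θ₁=0.186, ω₁=1.564, θ₂=0.235, ω₂=0.785, θ₃=-0.215, ω₃=-1.659
apply F[7]=-20.000 → step 8: x=-0.162, v=-1.892, θ₁=0.220, ω₁=1.818, θ₂=0.251, ω₂=0.831, θ₃=-0.250, ω₃=-1.793
apply F[8]=-20.000 → step 9: x=-0.202, v=-2.109, θ₁=0.259, ω₁=2.080, θ₂=0.268, ω₂=0.848, θ₃=-0.287, ω₃=-1.874
apply F[9]=-20.000 → step 10: x=-0.246, v=-2.324, θ₁=0.303, ω₁=2.345, θ₂=0.285, ω₂=0.839, θ₃=-0.325, ω₃=-1.889
apply F[10]=-20.000 → step 11: x=-0.295, v=-2.534, θ₁=0.353, ω₁=2.611, θ₂=0.301, ω₂=0.809, θ₃=-0.362, ω₃=-1.829
apply F[11]=-20.000 → step 12: x=-0.348, v=-2.740, θ₁=0.408, ω₁=2.873, θ₂=0.317, ω₂=0.769, θ₃=-0.397, ω₃=-1.689
apply F[12]=-20.000 → step 13: x=-0.404, v=-2.939, θ₁=0.468, ω₁=3.125, θ₂=0.332, ω₂=0.732, θ₃=-0.429, ω₃=-1.466
apply F[13]=-20.000 → step 14: x=-0.465, v=-3.130, θ₁=0.533, ω₁=3.361, θ₂=0.347, ω₂=0.715, θ₃=-0.455, ω₃=-1.161
apply F[14]=-20.000 → step 15: x=-0.530, v=-3.312, θ₁=0.602, ω₁=3.576, θ₂=0.361, ω₂=0.730, θ₃=-0.475, ω₃=-0.780
apply F[15]=-20.000 → step 16: x=-0.598, v=-3.485, θ₁=0.676, ω₁=3.766, θ₂=0.376, ω₂=0.793, θ₃=-0.486, ω₃=-0.335
apply F[16]=-20.000 → step 17: x=-0.669, v=-3.649, θ₁=0.753, ω₁=3.928, θ₂=0.393, ω₂=0.910, θ₃=-0.488, ω₃=0.165
apply F[17]=-20.000 → step 18: x=-0.743, v=-3.804, θ₁=0.832, ω₁=4.062, θ₂=0.413, ω₂=1.085, θ₃=-0.479, ω₃=0.707
apply F[18]=-20.000 → step 19: x=-0.821, v=-3.949, θ₁=0.915, ω₁=4.167, θ₂=0.437, ω₂=1.315, θ₃=-0.459, ω₃=1.282
apply F[19]=-20.000 → step 20: x=-0.901, v=-4.086, θ₁=0.999, ω₁=4.243, θ₂=0.466, ω₂=1.597, θ₃=-0.428, ω₃=1.887
apply F[20]=-20.000 → step 21: x=-0.984, v=-4.216, θ₁=1.084, ω₁=4.289, θ₂=0.501, ω₂=1.920, θ₃=-0.384, ω₃=2.519
apply F[21]=-20.000 → step 22: x=-1.070, v=-4.338, θ₁=1.170, ω₁=4.302, θ₂=0.543, ω₂=2.273, θ₃=-0.327, ω₃=3.181
apply F[22]=-20.000 → step 23: x=-1.158, v=-4.453, θ₁=1.256, ω₁=4.282, θ₂=0.592, ω₂=2.644, θ₃=-0.256, ω₃=3.880
apply F[23]=-20.000 → step 24: x=-1.248, v=-4.562, θ₁=1.341, ω₁=4.222, θ₂=0.649, ω₂=3.019, θ₃=-0.171, ω₃=4.622
apply F[24]=-20.000 → step 25: x=-1.340, v=-4.665, θ₁=1.425, ω₁=4.117, θ₂=0.713, ω₂=3.383, θ₃=-0.071, ω₃=5.417
apply F[25]=-20.000 → step 26: x=-1.435, v=-4.763, θ₁=1.506, ω₁=3.960, θ₂=0.784, ω₂=3.723, θ₃=0.046, ω₃=6.272
apply F[26]=-17.344 → step 27: x=-1.531, v=-4.831, θ₁=1.583, ω₁=3.754, θ₂=0.861, ω₂=4.004, θ₃=0.180, ω₃=7.169
apply F[27]=+20.000 → step 28: x=-1.625, v=-4.567, θ₁=1.657, ω₁=3.666, θ₂=0.940, ω₂=3.904, θ₃=0.330, ω₃=7.782
apply F[28]=+20.000 → step 29: x=-1.713, v=-4.298, θ₁=1.729, ω₁=3.556, θ₂=1.017, ω₂=3.817, θ₃=0.492, ω₃=8.407
apply F[29]=+20.000 → step 30: x=-1.796, v=-4.021, θ₁=1.799, ω₁=3.413, θ₂=1.093, ω₂=3.774, θ₃=0.666, ω₃=9.025
apply F[30]=+20.000 → step 31: x=-1.874, v=-3.736, θ₁=1.866, ω₁=3.223, θ₂=1.169, ω₂=3.818, θ₃=0.852, ω₃=9.598
apply F[31]=+20.000 → step 32: x=-1.946, v=-3.441, θ₁=1.928, ω₁=2.980, θ₂=1.247, ω₂=4.006, θ₃=1.049, ω₃=10.067
apply F[32]=+20.000 → step 33: x=-2.012, v=-3.136, θ₁=1.984, ω₁=2.684, θ₂=1.330, ω₂=4.393, θ₃=1.254, ω₃=10.358
apply F[33]=+20.000 → step 34: x=-2.071, v=-2.820, θ₁=2.035, ω₁=2.345, θ₂=1.424, ω₂=5.020, θ₃=1.462, ω₃=10.401
apply F[34]=+20.000 → step 35: x=-2.124, v=-2.487, θ₁=2.078, ω₁=1.979, θ₂=1.533, ω₂=5.895, θ₃=1.668, ω₃=10.146
apply F[35]=+20.000 → step 36: x=-2.170, v=-2.130, θ₁=2.114, ω₁=1.604, θ₂=1.662, ω₂=7.001, θ₃=1.865, ω₃=9.561
apply F[36]=+20.000 → step 37: x=-2.209, v=-1.729, θ₁=2.142, ω₁=1.262, θ₂=1.814, ω₂=8.284, θ₃=2.048, ω₃=8.616
apply F[37]=+20.000 → step 38: x=-2.239, v=-1.260, θ₁=2.165, ω₁=1.069, θ₂=1.993, ω₂=9.575, θ₃=2.208, ω₃=7.341
Max |angle| over trajectory = 2.208 rad = 126.5°.

Answer: 126.5°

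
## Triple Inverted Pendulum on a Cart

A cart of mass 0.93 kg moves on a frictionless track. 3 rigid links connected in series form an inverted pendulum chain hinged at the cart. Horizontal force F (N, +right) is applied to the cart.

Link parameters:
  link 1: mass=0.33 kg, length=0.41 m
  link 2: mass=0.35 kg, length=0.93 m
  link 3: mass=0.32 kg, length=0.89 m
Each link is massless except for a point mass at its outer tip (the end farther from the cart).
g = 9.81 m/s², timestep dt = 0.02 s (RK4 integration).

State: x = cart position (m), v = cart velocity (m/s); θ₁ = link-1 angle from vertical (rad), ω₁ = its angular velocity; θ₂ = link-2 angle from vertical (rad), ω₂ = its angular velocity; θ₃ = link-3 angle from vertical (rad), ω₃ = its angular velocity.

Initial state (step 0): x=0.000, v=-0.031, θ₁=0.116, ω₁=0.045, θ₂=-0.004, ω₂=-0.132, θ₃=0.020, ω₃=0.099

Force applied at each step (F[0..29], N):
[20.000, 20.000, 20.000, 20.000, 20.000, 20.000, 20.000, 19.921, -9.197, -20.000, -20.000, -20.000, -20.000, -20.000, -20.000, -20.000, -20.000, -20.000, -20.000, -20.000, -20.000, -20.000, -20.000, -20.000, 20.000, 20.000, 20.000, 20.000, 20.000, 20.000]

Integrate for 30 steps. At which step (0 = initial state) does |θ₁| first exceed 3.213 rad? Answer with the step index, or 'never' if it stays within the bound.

apply F[0]=+20.000 → step 1: x=0.003, v=0.371, θ₁=0.109, ω₁=-0.738, θ₂=-0.008, ω₂=-0.228, θ₃=0.022, ω₃=0.112
apply F[1]=+20.000 → step 2: x=0.015, v=0.778, θ₁=0.086, ω₁=-1.562, θ₂=-0.013, ω₂=-0.313, θ₃=0.025, ω₃=0.128
apply F[2]=+20.000 → step 3: x=0.035, v=1.194, θ₁=0.046, ω₁=-2.466, θ₂=-0.020, ω₂=-0.371, θ₃=0.027, ω₃=0.144
apply F[3]=+20.000 → step 4: x=0.063, v=1.621, θ₁=-0.013, ω₁=-3.471, θ₂=-0.028, ω₂=-0.397, θ₃=0.030, ω₃=0.159
apply F[4]=+20.000 → step 5: x=0.099, v=2.053, θ₁=-0.093, ω₁=-4.547, θ₂=-0.036, ω₂=-0.398, θ₃=0.034, ω₃=0.164
apply F[5]=+20.000 → step 6: x=0.145, v=2.470, θ₁=-0.195, ω₁=-5.578, θ₂=-0.044, ω₂=-0.421, θ₃=0.037, ω₃=0.151
apply F[6]=+20.000 → step 7: x=0.198, v=2.849, θ₁=-0.315, ω₁=-6.403, θ₂=-0.053, ω₂=-0.532, θ₃=0.039, ω₃=0.117
apply F[7]=+19.921 → step 8: x=0.258, v=3.175, θ₁=-0.449, ω₁=-6.933, θ₂=-0.066, ω₂=-0.774, θ₃=0.041, ω₃=0.064
apply F[8]=-9.197 → step 9: x=0.319, v=2.941, θ₁=-0.583, ω₁=-6.539, θ₂=-0.082, ω₂=-0.860, θ₃=0.042, ω₃=0.048
apply F[9]=-20.000 → step 10: x=0.374, v=2.538, θ₁=-0.709, ω₁=-6.123, θ₂=-0.099, ω₂=-0.792, θ₃=0.043, ω₃=0.057
apply F[10]=-20.000 → step 11: x=0.421, v=2.153, θ₁=-0.830, ω₁=-5.916, θ₂=-0.114, ω₂=-0.677, θ₃=0.045, ω₃=0.071
apply F[11]=-20.000 → step 12: x=0.460, v=1.777, θ₁=-0.947, ω₁=-5.859, θ₂=-0.126, ω₂=-0.538, θ₃=0.046, ω₃=0.087
apply F[12]=-20.000 → step 13: x=0.492, v=1.403, θ₁=-1.065, ω₁=-5.918, θ₂=-0.135, ω₂=-0.390, θ₃=0.048, ω₃=0.101
apply F[13]=-20.000 → step 14: x=0.516, v=1.025, θ₁=-1.184, ω₁=-6.071, θ₂=-0.142, ω₂=-0.249, θ₃=0.050, ω₃=0.113
apply F[14]=-20.000 → step 15: x=0.533, v=0.639, θ₁=-1.308, ω₁=-6.310, θ₂=-0.145, ω₂=-0.126, θ₃=0.053, ω₃=0.121
apply F[15]=-20.000 → step 16: x=0.542, v=0.242, θ₁=-1.437, ω₁=-6.635, θ₂=-0.147, ω₂=-0.034, θ₃=0.055, ω₃=0.125
apply F[16]=-20.000 → step 17: x=0.543, v=-0.173, θ₁=-1.574, ω₁=-7.062, θ₂=-0.147, ω₂=0.011, θ₃=0.058, ω₃=0.127
apply F[17]=-20.000 → step 18: x=0.535, v=-0.610, θ₁=-1.721, ω₁=-7.619, θ₂=-0.147, ω₂=-0.010, θ₃=0.060, ω₃=0.126
apply F[18]=-20.000 → step 19: x=0.518, v=-1.078, θ₁=-1.880, ω₁=-8.360, θ₂=-0.148, ω₂=-0.129, θ₃=0.063, ω₃=0.128
apply F[19]=-20.000 → step 20: x=0.491, v=-1.592, θ₁=-2.057, ω₁=-9.384, θ₂=-0.153, ω₂=-0.399, θ₃=0.065, ω₃=0.137
apply F[20]=-20.000 → step 21: x=0.454, v=-2.174, θ₁=-2.259, ω₁=-10.874, θ₂=-0.166, ω₂=-0.918, θ₃=0.068, ω₃=0.171
apply F[21]=-20.000 → step 22: x=0.404, v=-2.864, θ₁=-2.497, ω₁=-13.194, θ₂=-0.193, ω₂=-1.891, θ₃=0.073, ω₃=0.275
apply F[22]=-20.000 → step 23: x=0.338, v=-3.700, θ₁=-2.796, ω₁=-16.998, θ₂=-0.247, ω₂=-3.769, θ₃=0.081, ω₃=0.634
apply F[23]=-20.000 → step 24: x=0.256, v=-4.413, θ₁=-3.187, ω₁=-22.009, θ₂=-0.353, ω₂=-7.052, θ₃=0.104, ω₃=1.925
apply F[24]=+20.000 → step 25: x=0.178, v=-3.335, θ₁=-3.625, ω₁=-20.960, θ₂=-0.520, ω₂=-9.163, θ₃=0.164, ω₃=3.935
apply F[25]=+20.000 → step 26: x=0.123, v=-2.116, θ₁=-4.016, ω₁=-18.241, θ₂=-0.705, ω₂=-9.081, θ₃=0.253, ω₃=4.786
apply F[26]=+20.000 → step 27: x=0.091, v=-1.127, θ₁=-4.362, ω₁=-16.549, θ₂=-0.880, ω₂=-8.431, θ₃=0.350, ω₃=4.915
apply F[27]=+20.000 → step 28: x=0.078, v=-0.259, θ₁=-4.684, ω₁=-15.733, θ₂=-1.041, ω₂=-7.663, θ₃=0.448, ω₃=4.863
apply F[28]=+20.000 → step 29: x=0.081, v=0.571, θ₁=-4.995, ω₁=-15.523, θ₂=-1.186, ω₂=-6.774, θ₃=0.545, ω₃=4.854
apply F[29]=+20.000 → step 30: x=0.100, v=1.401, θ₁=-5.307, ω₁=-15.735, θ₂=-1.311, ω₂=-5.618, θ₃=0.643, ω₃=4.980
|θ₁| = 3.625 > 3.213 first at step 25.

Answer: 25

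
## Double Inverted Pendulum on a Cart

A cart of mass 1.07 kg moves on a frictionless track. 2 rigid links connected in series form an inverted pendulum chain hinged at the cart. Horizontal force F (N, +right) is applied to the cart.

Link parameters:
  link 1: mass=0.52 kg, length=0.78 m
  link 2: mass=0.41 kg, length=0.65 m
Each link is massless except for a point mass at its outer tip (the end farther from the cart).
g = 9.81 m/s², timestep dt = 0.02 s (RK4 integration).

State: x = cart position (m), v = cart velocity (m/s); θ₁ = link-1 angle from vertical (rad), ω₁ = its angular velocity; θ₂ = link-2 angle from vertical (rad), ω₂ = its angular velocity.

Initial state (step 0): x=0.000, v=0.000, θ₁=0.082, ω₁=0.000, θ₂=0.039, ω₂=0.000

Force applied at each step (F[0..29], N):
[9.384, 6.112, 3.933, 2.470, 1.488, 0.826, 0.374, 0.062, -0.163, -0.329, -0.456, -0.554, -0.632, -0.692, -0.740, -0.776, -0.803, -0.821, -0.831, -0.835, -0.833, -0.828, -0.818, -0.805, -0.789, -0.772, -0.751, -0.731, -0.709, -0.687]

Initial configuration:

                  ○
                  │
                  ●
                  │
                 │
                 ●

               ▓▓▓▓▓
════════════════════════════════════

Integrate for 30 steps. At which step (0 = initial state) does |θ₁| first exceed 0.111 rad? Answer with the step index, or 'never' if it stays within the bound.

Answer: never

Derivation:
apply F[0]=+9.384 → step 1: x=0.002, v=0.161, θ₁=0.080, ω₁=-0.176, θ₂=0.039, ω₂=-0.024
apply F[1]=+6.112 → step 2: x=0.006, v=0.261, θ₁=0.076, ω₁=-0.277, θ₂=0.038, ω₂=-0.046
apply F[2]=+3.933 → step 3: x=0.012, v=0.322, θ₁=0.070, ω₁=-0.329, θ₂=0.037, ω₂=-0.066
apply F[3]=+2.470 → step 4: x=0.018, v=0.357, θ₁=0.063, ω₁=-0.351, θ₂=0.035, ω₂=-0.082
apply F[4]=+1.488 → step 5: x=0.026, v=0.375, θ₁=0.056, ω₁=-0.354, θ₂=0.034, ω₂=-0.095
apply F[5]=+0.826 → step 6: x=0.033, v=0.381, θ₁=0.049, ω₁=-0.346, θ₂=0.032, ω₂=-0.106
apply F[6]=+0.374 → step 7: x=0.041, v=0.381, θ₁=0.042, ω₁=-0.330, θ₂=0.029, ω₂=-0.114
apply F[7]=+0.062 → step 8: x=0.049, v=0.375, θ₁=0.036, ω₁=-0.312, θ₂=0.027, ω₂=-0.119
apply F[8]=-0.163 → step 9: x=0.056, v=0.367, θ₁=0.030, ω₁=-0.291, θ₂=0.025, ω₂=-0.123
apply F[9]=-0.329 → step 10: x=0.063, v=0.356, θ₁=0.024, ω₁=-0.270, θ₂=0.022, ω₂=-0.125
apply F[10]=-0.456 → step 11: x=0.070, v=0.344, θ₁=0.019, ω₁=-0.249, θ₂=0.020, ω₂=-0.125
apply F[11]=-0.554 → step 12: x=0.077, v=0.331, θ₁=0.014, ω₁=-0.229, θ₂=0.017, ω₂=-0.124
apply F[12]=-0.632 → step 13: x=0.083, v=0.317, θ₁=0.010, ω₁=-0.209, θ₂=0.015, ω₂=-0.122
apply F[13]=-0.692 → step 14: x=0.090, v=0.303, θ₁=0.006, ω₁=-0.190, θ₂=0.012, ω₂=-0.118
apply F[14]=-0.740 → step 15: x=0.095, v=0.288, θ₁=0.002, ω₁=-0.171, θ₂=0.010, ω₂=-0.115
apply F[15]=-0.776 → step 16: x=0.101, v=0.274, θ₁=-0.001, ω₁=-0.154, θ₂=0.008, ω₂=-0.110
apply F[16]=-0.803 → step 17: x=0.106, v=0.259, θ₁=-0.004, ω₁=-0.138, θ₂=0.006, ω₂=-0.105
apply F[17]=-0.821 → step 18: x=0.111, v=0.245, θ₁=-0.007, ω₁=-0.123, θ₂=0.004, ω₂=-0.100
apply F[18]=-0.831 → step 19: x=0.116, v=0.231, θ₁=-0.009, ω₁=-0.109, θ₂=0.002, ω₂=-0.094
apply F[19]=-0.835 → step 20: x=0.121, v=0.217, θ₁=-0.011, ω₁=-0.096, θ₂=-0.000, ω₂=-0.088
apply F[20]=-0.833 → step 21: x=0.125, v=0.203, θ₁=-0.013, ω₁=-0.083, θ₂=-0.002, ω₂=-0.082
apply F[21]=-0.828 → step 22: x=0.129, v=0.190, θ₁=-0.014, ω₁=-0.072, θ₂=-0.003, ω₂=-0.076
apply F[22]=-0.818 → step 23: x=0.132, v=0.177, θ₁=-0.016, ω₁=-0.062, θ₂=-0.005, ω₂=-0.070
apply F[23]=-0.805 → step 24: x=0.136, v=0.165, θ₁=-0.017, ω₁=-0.052, θ₂=-0.006, ω₂=-0.065
apply F[24]=-0.789 → step 25: x=0.139, v=0.153, θ₁=-0.018, ω₁=-0.044, θ₂=-0.008, ω₂=-0.059
apply F[25]=-0.772 → step 26: x=0.142, v=0.142, θ₁=-0.019, ω₁=-0.036, θ₂=-0.009, ω₂=-0.054
apply F[26]=-0.751 → step 27: x=0.145, v=0.131, θ₁=-0.019, ω₁=-0.029, θ₂=-0.010, ω₂=-0.048
apply F[27]=-0.731 → step 28: x=0.147, v=0.121, θ₁=-0.020, ω₁=-0.022, θ₂=-0.011, ω₂=-0.043
apply F[28]=-0.709 → step 29: x=0.150, v=0.111, θ₁=-0.020, ω₁=-0.016, θ₂=-0.011, ω₂=-0.038
apply F[29]=-0.687 → step 30: x=0.152, v=0.101, θ₁=-0.020, ω₁=-0.011, θ₂=-0.012, ω₂=-0.034
max |θ₁| = 0.082 ≤ 0.111 over all 31 states.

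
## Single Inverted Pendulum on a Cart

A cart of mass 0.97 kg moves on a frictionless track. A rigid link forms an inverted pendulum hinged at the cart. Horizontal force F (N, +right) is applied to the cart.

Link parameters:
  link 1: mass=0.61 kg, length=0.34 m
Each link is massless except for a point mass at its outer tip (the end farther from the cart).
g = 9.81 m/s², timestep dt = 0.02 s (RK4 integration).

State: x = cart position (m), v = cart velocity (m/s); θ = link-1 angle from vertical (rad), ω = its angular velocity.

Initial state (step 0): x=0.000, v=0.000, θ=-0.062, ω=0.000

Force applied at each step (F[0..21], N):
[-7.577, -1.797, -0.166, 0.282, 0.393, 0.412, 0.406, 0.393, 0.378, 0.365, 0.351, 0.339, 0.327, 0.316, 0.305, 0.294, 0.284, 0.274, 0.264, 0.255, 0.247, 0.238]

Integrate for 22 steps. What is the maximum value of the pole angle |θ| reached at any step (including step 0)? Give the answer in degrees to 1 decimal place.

apply F[0]=-7.577 → step 1: x=-0.001, v=-0.148, θ=-0.058, ω=0.401
apply F[1]=-1.797 → step 2: x=-0.005, v=-0.179, θ=-0.049, ω=0.459
apply F[2]=-0.166 → step 3: x=-0.008, v=-0.177, θ=-0.041, ω=0.427
apply F[3]=+0.282 → step 4: x=-0.012, v=-0.166, θ=-0.033, ω=0.376
apply F[4]=+0.393 → step 5: x=-0.015, v=-0.155, θ=-0.026, ω=0.325
apply F[5]=+0.412 → step 6: x=-0.018, v=-0.144, θ=-0.020, ω=0.279
apply F[6]=+0.406 → step 7: x=-0.021, v=-0.133, θ=-0.014, ω=0.238
apply F[7]=+0.393 → step 8: x=-0.023, v=-0.124, θ=-0.010, ω=0.203
apply F[8]=+0.378 → step 9: x=-0.026, v=-0.115, θ=-0.006, ω=0.173
apply F[9]=+0.365 → step 10: x=-0.028, v=-0.107, θ=-0.003, ω=0.146
apply F[10]=+0.351 → step 11: x=-0.030, v=-0.099, θ=-0.000, ω=0.123
apply F[11]=+0.339 → step 12: x=-0.032, v=-0.092, θ=0.002, ω=0.104
apply F[12]=+0.327 → step 13: x=-0.034, v=-0.086, θ=0.004, ω=0.086
apply F[13]=+0.316 → step 14: x=-0.035, v=-0.080, θ=0.005, ω=0.072
apply F[14]=+0.305 → step 15: x=-0.037, v=-0.074, θ=0.007, ω=0.059
apply F[15]=+0.294 → step 16: x=-0.038, v=-0.069, θ=0.008, ω=0.048
apply F[16]=+0.284 → step 17: x=-0.040, v=-0.064, θ=0.009, ω=0.038
apply F[17]=+0.274 → step 18: x=-0.041, v=-0.060, θ=0.009, ω=0.030
apply F[18]=+0.264 → step 19: x=-0.042, v=-0.056, θ=0.010, ω=0.023
apply F[19]=+0.255 → step 20: x=-0.043, v=-0.052, θ=0.010, ω=0.017
apply F[20]=+0.247 → step 21: x=-0.044, v=-0.048, θ=0.011, ω=0.012
apply F[21]=+0.238 → step 22: x=-0.045, v=-0.044, θ=0.011, ω=0.008
Max |angle| over trajectory = 0.062 rad = 3.6°.

Answer: 3.6°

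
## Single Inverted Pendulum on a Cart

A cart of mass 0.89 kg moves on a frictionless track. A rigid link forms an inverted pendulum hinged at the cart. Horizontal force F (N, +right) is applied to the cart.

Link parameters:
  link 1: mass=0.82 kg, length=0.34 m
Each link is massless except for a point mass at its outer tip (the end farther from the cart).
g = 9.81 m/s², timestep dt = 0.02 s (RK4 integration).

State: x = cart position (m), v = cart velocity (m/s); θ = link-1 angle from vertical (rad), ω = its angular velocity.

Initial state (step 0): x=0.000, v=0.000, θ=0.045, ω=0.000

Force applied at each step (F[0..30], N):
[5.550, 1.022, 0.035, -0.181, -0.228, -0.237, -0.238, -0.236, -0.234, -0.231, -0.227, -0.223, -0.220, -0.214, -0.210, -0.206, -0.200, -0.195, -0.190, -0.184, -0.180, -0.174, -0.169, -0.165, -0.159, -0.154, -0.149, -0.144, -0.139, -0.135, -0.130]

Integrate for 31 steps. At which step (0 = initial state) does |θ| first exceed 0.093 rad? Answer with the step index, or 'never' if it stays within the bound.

Answer: never

Derivation:
apply F[0]=+5.550 → step 1: x=0.001, v=0.117, θ=0.042, ω=-0.317
apply F[1]=+1.022 → step 2: x=0.004, v=0.133, θ=0.035, ω=-0.342
apply F[2]=+0.035 → step 3: x=0.006, v=0.128, θ=0.029, ω=-0.309
apply F[3]=-0.181 → step 4: x=0.009, v=0.119, θ=0.023, ω=-0.268
apply F[4]=-0.228 → step 5: x=0.011, v=0.110, θ=0.018, ω=-0.231
apply F[5]=-0.237 → step 6: x=0.013, v=0.102, θ=0.014, ω=-0.198
apply F[6]=-0.238 → step 7: x=0.015, v=0.094, θ=0.010, ω=-0.169
apply F[7]=-0.236 → step 8: x=0.017, v=0.088, θ=0.007, ω=-0.144
apply F[8]=-0.234 → step 9: x=0.019, v=0.081, θ=0.004, ω=-0.122
apply F[9]=-0.231 → step 10: x=0.020, v=0.076, θ=0.002, ω=-0.103
apply F[10]=-0.227 → step 11: x=0.022, v=0.070, θ=0.000, ω=-0.087
apply F[11]=-0.223 → step 12: x=0.023, v=0.065, θ=-0.001, ω=-0.073
apply F[12]=-0.220 → step 13: x=0.024, v=0.061, θ=-0.003, ω=-0.061
apply F[13]=-0.214 → step 14: x=0.025, v=0.057, θ=-0.004, ω=-0.051
apply F[14]=-0.210 → step 15: x=0.027, v=0.053, θ=-0.005, ω=-0.042
apply F[15]=-0.206 → step 16: x=0.028, v=0.049, θ=-0.006, ω=-0.034
apply F[16]=-0.200 → step 17: x=0.028, v=0.046, θ=-0.006, ω=-0.027
apply F[17]=-0.195 → step 18: x=0.029, v=0.042, θ=-0.007, ω=-0.021
apply F[18]=-0.190 → step 19: x=0.030, v=0.039, θ=-0.007, ω=-0.016
apply F[19]=-0.184 → step 20: x=0.031, v=0.037, θ=-0.007, ω=-0.012
apply F[20]=-0.180 → step 21: x=0.032, v=0.034, θ=-0.008, ω=-0.008
apply F[21]=-0.174 → step 22: x=0.032, v=0.031, θ=-0.008, ω=-0.005
apply F[22]=-0.169 → step 23: x=0.033, v=0.029, θ=-0.008, ω=-0.003
apply F[23]=-0.165 → step 24: x=0.033, v=0.027, θ=-0.008, ω=-0.000
apply F[24]=-0.159 → step 25: x=0.034, v=0.024, θ=-0.008, ω=0.001
apply F[25]=-0.154 → step 26: x=0.034, v=0.022, θ=-0.008, ω=0.003
apply F[26]=-0.149 → step 27: x=0.035, v=0.020, θ=-0.008, ω=0.004
apply F[27]=-0.144 → step 28: x=0.035, v=0.019, θ=-0.008, ω=0.006
apply F[28]=-0.139 → step 29: x=0.036, v=0.017, θ=-0.007, ω=0.006
apply F[29]=-0.135 → step 30: x=0.036, v=0.015, θ=-0.007, ω=0.007
apply F[30]=-0.130 → step 31: x=0.036, v=0.013, θ=-0.007, ω=0.008
max |θ| = 0.045 ≤ 0.093 over all 32 states.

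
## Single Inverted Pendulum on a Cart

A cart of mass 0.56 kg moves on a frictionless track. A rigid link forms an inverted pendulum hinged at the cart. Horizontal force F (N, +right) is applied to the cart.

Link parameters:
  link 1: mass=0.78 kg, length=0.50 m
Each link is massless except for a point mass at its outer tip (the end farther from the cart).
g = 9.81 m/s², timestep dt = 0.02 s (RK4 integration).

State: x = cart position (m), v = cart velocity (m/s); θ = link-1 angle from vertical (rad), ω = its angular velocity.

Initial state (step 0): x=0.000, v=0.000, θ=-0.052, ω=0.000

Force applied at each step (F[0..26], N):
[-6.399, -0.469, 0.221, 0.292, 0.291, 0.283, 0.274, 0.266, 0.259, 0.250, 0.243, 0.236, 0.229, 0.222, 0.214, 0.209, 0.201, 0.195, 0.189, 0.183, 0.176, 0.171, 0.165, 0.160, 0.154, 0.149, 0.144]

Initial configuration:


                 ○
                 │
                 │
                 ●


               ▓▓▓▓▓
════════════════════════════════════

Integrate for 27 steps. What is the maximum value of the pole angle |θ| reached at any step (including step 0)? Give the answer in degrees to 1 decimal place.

Answer: 3.0°

Derivation:
apply F[0]=-6.399 → step 1: x=-0.002, v=-0.214, θ=-0.048, ω=0.408
apply F[1]=-0.469 → step 2: x=-0.006, v=-0.219, θ=-0.040, ω=0.400
apply F[2]=+0.221 → step 3: x=-0.011, v=-0.201, θ=-0.032, ω=0.351
apply F[3]=+0.292 → step 4: x=-0.014, v=-0.183, θ=-0.026, ω=0.303
apply F[4]=+0.291 → step 5: x=-0.018, v=-0.166, θ=-0.020, ω=0.260
apply F[5]=+0.283 → step 6: x=-0.021, v=-0.151, θ=-0.015, ω=0.224
apply F[6]=+0.274 → step 7: x=-0.024, v=-0.138, θ=-0.011, ω=0.192
apply F[7]=+0.266 → step 8: x=-0.027, v=-0.126, θ=-0.008, ω=0.164
apply F[8]=+0.259 → step 9: x=-0.029, v=-0.115, θ=-0.005, ω=0.140
apply F[9]=+0.250 → step 10: x=-0.031, v=-0.105, θ=-0.002, ω=0.119
apply F[10]=+0.243 → step 11: x=-0.033, v=-0.096, θ=0.000, ω=0.100
apply F[11]=+0.236 → step 12: x=-0.035, v=-0.088, θ=0.002, ω=0.084
apply F[12]=+0.229 → step 13: x=-0.037, v=-0.081, θ=0.003, ω=0.071
apply F[13]=+0.222 → step 14: x=-0.038, v=-0.074, θ=0.005, ω=0.059
apply F[14]=+0.214 → step 15: x=-0.040, v=-0.068, θ=0.006, ω=0.048
apply F[15]=+0.209 → step 16: x=-0.041, v=-0.062, θ=0.007, ω=0.039
apply F[16]=+0.201 → step 17: x=-0.042, v=-0.057, θ=0.007, ω=0.032
apply F[17]=+0.195 → step 18: x=-0.043, v=-0.052, θ=0.008, ω=0.025
apply F[18]=+0.189 → step 19: x=-0.044, v=-0.047, θ=0.008, ω=0.019
apply F[19]=+0.183 → step 20: x=-0.045, v=-0.043, θ=0.009, ω=0.014
apply F[20]=+0.176 → step 21: x=-0.046, v=-0.039, θ=0.009, ω=0.010
apply F[21]=+0.171 → step 22: x=-0.047, v=-0.036, θ=0.009, ω=0.006
apply F[22]=+0.165 → step 23: x=-0.048, v=-0.032, θ=0.009, ω=0.003
apply F[23]=+0.160 → step 24: x=-0.048, v=-0.029, θ=0.009, ω=0.001
apply F[24]=+0.154 → step 25: x=-0.049, v=-0.026, θ=0.009, ω=-0.002
apply F[25]=+0.149 → step 26: x=-0.049, v=-0.023, θ=0.009, ω=-0.004
apply F[26]=+0.144 → step 27: x=-0.050, v=-0.021, θ=0.009, ω=-0.005
Max |angle| over trajectory = 0.052 rad = 3.0°.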